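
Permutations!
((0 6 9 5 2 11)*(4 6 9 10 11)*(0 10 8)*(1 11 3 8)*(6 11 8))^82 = (0 11 8 4 1 2 6 5 3 9 10)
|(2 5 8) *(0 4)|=|(0 4)(2 5 8)|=6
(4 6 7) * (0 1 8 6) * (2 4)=(0 1 8 6 7 2 4)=[1, 8, 4, 3, 0, 5, 7, 2, 6]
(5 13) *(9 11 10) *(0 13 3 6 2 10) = [13, 1, 10, 6, 4, 3, 2, 7, 8, 11, 9, 0, 12, 5] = (0 13 5 3 6 2 10 9 11)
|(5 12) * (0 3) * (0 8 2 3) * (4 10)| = |(2 3 8)(4 10)(5 12)| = 6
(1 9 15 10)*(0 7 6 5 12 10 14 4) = (0 7 6 5 12 10 1 9 15 14 4) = [7, 9, 2, 3, 0, 12, 5, 6, 8, 15, 1, 11, 10, 13, 4, 14]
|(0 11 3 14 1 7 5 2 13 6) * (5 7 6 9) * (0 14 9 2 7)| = |(0 11 3 9 5 7)(1 6 14)(2 13)| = 6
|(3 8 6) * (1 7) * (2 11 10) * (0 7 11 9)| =|(0 7 1 11 10 2 9)(3 8 6)| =21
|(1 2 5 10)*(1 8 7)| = |(1 2 5 10 8 7)| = 6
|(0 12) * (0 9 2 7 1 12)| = 5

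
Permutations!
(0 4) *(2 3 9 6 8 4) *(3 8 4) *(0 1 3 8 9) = (0 2 9 6 4 1 3) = [2, 3, 9, 0, 1, 5, 4, 7, 8, 6]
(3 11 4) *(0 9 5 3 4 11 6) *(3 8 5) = (11)(0 9 3 6)(5 8) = [9, 1, 2, 6, 4, 8, 0, 7, 5, 3, 10, 11]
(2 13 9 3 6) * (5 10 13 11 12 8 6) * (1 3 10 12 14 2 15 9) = [0, 3, 11, 5, 4, 12, 15, 7, 6, 10, 13, 14, 8, 1, 2, 9] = (1 3 5 12 8 6 15 9 10 13)(2 11 14)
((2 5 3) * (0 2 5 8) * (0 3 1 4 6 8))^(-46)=(1 6 3)(4 8 5)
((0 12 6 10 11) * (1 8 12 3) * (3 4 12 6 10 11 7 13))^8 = (0 8 13 12 11 1 7 4 6 3 10)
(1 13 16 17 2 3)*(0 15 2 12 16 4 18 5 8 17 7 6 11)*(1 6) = [15, 13, 3, 6, 18, 8, 11, 1, 17, 9, 10, 0, 16, 4, 14, 2, 7, 12, 5] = (0 15 2 3 6 11)(1 13 4 18 5 8 17 12 16 7)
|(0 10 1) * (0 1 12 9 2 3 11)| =7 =|(0 10 12 9 2 3 11)|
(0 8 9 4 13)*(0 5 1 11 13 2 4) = (0 8 9)(1 11 13 5)(2 4) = [8, 11, 4, 3, 2, 1, 6, 7, 9, 0, 10, 13, 12, 5]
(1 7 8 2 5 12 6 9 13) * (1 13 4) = [0, 7, 5, 3, 1, 12, 9, 8, 2, 4, 10, 11, 6, 13] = (13)(1 7 8 2 5 12 6 9 4)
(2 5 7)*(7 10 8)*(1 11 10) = (1 11 10 8 7 2 5) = [0, 11, 5, 3, 4, 1, 6, 2, 7, 9, 8, 10]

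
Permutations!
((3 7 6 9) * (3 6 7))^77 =(6 9)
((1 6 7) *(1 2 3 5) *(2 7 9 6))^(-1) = ((1 2 3 5)(6 9))^(-1) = (1 5 3 2)(6 9)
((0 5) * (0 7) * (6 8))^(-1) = ((0 5 7)(6 8))^(-1) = (0 7 5)(6 8)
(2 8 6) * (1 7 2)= [0, 7, 8, 3, 4, 5, 1, 2, 6]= (1 7 2 8 6)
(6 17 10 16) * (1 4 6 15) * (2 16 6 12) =(1 4 12 2 16 15)(6 17 10) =[0, 4, 16, 3, 12, 5, 17, 7, 8, 9, 6, 11, 2, 13, 14, 1, 15, 10]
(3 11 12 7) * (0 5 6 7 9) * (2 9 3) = (0 5 6 7 2 9)(3 11 12) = [5, 1, 9, 11, 4, 6, 7, 2, 8, 0, 10, 12, 3]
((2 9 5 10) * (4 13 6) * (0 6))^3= ((0 6 4 13)(2 9 5 10))^3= (0 13 4 6)(2 10 5 9)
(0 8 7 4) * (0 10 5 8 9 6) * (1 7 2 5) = (0 9 6)(1 7 4 10)(2 5 8) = [9, 7, 5, 3, 10, 8, 0, 4, 2, 6, 1]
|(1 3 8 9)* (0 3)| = 5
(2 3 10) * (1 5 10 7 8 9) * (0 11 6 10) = (0 11 6 10 2 3 7 8 9 1 5) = [11, 5, 3, 7, 4, 0, 10, 8, 9, 1, 2, 6]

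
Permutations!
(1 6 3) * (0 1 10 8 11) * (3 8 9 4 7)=[1, 6, 2, 10, 7, 5, 8, 3, 11, 4, 9, 0]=(0 1 6 8 11)(3 10 9 4 7)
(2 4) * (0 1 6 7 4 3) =(0 1 6 7 4 2 3) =[1, 6, 3, 0, 2, 5, 7, 4]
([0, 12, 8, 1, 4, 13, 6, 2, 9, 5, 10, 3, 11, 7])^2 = [0, 11, 9, 12, 4, 7, 6, 8, 5, 13, 10, 1, 3, 2]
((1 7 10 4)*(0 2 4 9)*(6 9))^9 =(0 2 4 1 7 10 6 9)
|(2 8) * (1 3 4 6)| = |(1 3 4 6)(2 8)| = 4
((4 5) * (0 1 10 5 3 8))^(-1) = (0 8 3 4 5 10 1)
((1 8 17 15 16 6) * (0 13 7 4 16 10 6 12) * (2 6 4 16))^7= ((0 13 7 16 12)(1 8 17 15 10 4 2 6))^7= (0 7 12 13 16)(1 6 2 4 10 15 17 8)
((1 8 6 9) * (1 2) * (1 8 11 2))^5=((1 11 2 8 6 9))^5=(1 9 6 8 2 11)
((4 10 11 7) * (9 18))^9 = ((4 10 11 7)(9 18))^9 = (4 10 11 7)(9 18)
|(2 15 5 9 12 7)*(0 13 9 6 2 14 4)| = 28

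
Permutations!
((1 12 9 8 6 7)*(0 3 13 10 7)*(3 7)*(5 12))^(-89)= (0 6 8 9 12 5 1 7)(3 13 10)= ((0 7 1 5 12 9 8 6)(3 13 10))^(-89)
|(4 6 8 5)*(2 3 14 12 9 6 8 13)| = |(2 3 14 12 9 6 13)(4 8 5)| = 21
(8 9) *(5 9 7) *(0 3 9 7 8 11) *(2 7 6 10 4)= (0 3 9 11)(2 7 5 6 10 4)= [3, 1, 7, 9, 2, 6, 10, 5, 8, 11, 4, 0]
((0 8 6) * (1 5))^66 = (8) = ((0 8 6)(1 5))^66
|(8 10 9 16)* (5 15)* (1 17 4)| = 12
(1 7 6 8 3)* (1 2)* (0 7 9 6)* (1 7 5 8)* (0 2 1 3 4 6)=(0 5 8 4 6 3 1 9)(2 7)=[5, 9, 7, 1, 6, 8, 3, 2, 4, 0]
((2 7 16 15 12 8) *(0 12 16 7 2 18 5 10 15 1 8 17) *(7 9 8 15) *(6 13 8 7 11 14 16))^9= ((0 12 17)(1 15 6 13 8 18 5 10 11 14 16)(7 9))^9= (1 14 10 18 13 15 16 11 5 8 6)(7 9)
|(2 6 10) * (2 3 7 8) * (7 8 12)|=10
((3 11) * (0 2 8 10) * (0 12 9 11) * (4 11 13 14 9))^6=(14)(0 11 12 8)(2 3 4 10)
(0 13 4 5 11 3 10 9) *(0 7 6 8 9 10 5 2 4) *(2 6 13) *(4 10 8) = (0 2 10 8 9 7 13)(3 5 11)(4 6) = [2, 1, 10, 5, 6, 11, 4, 13, 9, 7, 8, 3, 12, 0]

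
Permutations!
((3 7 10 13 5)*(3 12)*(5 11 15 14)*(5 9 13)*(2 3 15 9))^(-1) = (2 14 15 12 5 10 7 3)(9 11 13)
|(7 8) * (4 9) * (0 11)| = 2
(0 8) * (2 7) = (0 8)(2 7) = [8, 1, 7, 3, 4, 5, 6, 2, 0]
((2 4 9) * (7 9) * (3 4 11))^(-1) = (2 9 7 4 3 11)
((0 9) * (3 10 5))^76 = (3 10 5)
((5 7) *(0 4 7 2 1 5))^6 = ((0 4 7)(1 5 2))^6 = (7)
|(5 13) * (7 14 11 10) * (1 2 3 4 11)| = |(1 2 3 4 11 10 7 14)(5 13)| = 8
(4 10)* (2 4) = (2 4 10) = [0, 1, 4, 3, 10, 5, 6, 7, 8, 9, 2]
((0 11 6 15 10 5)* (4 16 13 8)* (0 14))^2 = (0 6 10 14 11 15 5)(4 13)(8 16) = ((0 11 6 15 10 5 14)(4 16 13 8))^2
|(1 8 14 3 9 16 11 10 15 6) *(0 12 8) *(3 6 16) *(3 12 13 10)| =13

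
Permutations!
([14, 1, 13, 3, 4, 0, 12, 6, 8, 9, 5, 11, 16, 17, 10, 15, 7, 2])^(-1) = [5, 1, 17, 3, 4, 10, 7, 16, 8, 9, 14, 11, 6, 2, 0, 15, 12, 13]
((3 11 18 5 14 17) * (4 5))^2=((3 11 18 4 5 14 17))^2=(3 18 5 17 11 4 14)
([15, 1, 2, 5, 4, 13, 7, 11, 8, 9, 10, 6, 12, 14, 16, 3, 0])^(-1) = (0 16 14 13 5 3 15)(6 11 7)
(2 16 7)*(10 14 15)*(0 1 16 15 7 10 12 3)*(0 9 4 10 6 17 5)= (0 1 16 6 17 5)(2 15 12 3 9 4 10 14 7)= [1, 16, 15, 9, 10, 0, 17, 2, 8, 4, 14, 11, 3, 13, 7, 12, 6, 5]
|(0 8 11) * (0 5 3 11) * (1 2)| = 6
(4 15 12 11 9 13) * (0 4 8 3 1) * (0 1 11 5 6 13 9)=(0 4 15 12 5 6 13 8 3 11)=[4, 1, 2, 11, 15, 6, 13, 7, 3, 9, 10, 0, 5, 8, 14, 12]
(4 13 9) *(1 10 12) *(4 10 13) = [0, 13, 2, 3, 4, 5, 6, 7, 8, 10, 12, 11, 1, 9] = (1 13 9 10 12)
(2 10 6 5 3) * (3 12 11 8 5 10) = [0, 1, 3, 2, 4, 12, 10, 7, 5, 9, 6, 8, 11] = (2 3)(5 12 11 8)(6 10)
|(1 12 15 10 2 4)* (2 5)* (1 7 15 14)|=|(1 12 14)(2 4 7 15 10 5)|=6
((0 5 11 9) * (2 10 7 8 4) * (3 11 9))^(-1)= (0 9 5)(2 4 8 7 10)(3 11)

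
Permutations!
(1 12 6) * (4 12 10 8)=(1 10 8 4 12 6)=[0, 10, 2, 3, 12, 5, 1, 7, 4, 9, 8, 11, 6]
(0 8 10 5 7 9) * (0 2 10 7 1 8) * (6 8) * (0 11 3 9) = (0 11 3 9 2 10 5 1 6 8 7) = [11, 6, 10, 9, 4, 1, 8, 0, 7, 2, 5, 3]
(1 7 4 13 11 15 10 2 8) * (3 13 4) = (1 7 3 13 11 15 10 2 8) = [0, 7, 8, 13, 4, 5, 6, 3, 1, 9, 2, 15, 12, 11, 14, 10]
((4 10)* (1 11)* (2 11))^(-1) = ((1 2 11)(4 10))^(-1) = (1 11 2)(4 10)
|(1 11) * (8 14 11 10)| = |(1 10 8 14 11)| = 5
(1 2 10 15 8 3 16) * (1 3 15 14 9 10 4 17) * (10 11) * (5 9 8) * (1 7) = (1 2 4 17 7)(3 16)(5 9 11 10 14 8 15) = [0, 2, 4, 16, 17, 9, 6, 1, 15, 11, 14, 10, 12, 13, 8, 5, 3, 7]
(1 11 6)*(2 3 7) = (1 11 6)(2 3 7) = [0, 11, 3, 7, 4, 5, 1, 2, 8, 9, 10, 6]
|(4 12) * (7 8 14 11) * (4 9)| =12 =|(4 12 9)(7 8 14 11)|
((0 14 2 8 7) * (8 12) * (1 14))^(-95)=(0 2 7 14 8 1 12)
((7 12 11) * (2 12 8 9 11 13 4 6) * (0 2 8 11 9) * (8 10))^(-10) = ((0 2 12 13 4 6 10 8)(7 11))^(-10) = (0 10 4 12)(2 8 6 13)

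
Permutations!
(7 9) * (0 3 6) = (0 3 6)(7 9) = [3, 1, 2, 6, 4, 5, 0, 9, 8, 7]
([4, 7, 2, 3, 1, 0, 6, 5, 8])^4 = [5, 4, 2, 3, 0, 7, 6, 1, 8]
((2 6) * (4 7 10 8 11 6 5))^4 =(2 10)(4 11)(5 8)(6 7)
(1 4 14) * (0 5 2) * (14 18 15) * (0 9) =(0 5 2 9)(1 4 18 15 14) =[5, 4, 9, 3, 18, 2, 6, 7, 8, 0, 10, 11, 12, 13, 1, 14, 16, 17, 15]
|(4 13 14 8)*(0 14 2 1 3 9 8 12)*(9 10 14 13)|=24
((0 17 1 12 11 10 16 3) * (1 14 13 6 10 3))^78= (0 17 14 13 6 10 16 1 12 11 3)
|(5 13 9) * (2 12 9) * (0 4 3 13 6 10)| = 10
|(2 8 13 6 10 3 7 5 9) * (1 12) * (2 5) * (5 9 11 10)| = |(1 12)(2 8 13 6 5 11 10 3 7)| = 18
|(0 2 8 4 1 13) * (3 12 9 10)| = |(0 2 8 4 1 13)(3 12 9 10)| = 12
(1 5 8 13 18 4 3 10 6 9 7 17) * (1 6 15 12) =[0, 5, 2, 10, 3, 8, 9, 17, 13, 7, 15, 11, 1, 18, 14, 12, 16, 6, 4] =(1 5 8 13 18 4 3 10 15 12)(6 9 7 17)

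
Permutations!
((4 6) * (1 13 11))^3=((1 13 11)(4 6))^3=(13)(4 6)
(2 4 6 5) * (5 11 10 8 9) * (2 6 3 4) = (3 4)(5 6 11 10 8 9) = [0, 1, 2, 4, 3, 6, 11, 7, 9, 5, 8, 10]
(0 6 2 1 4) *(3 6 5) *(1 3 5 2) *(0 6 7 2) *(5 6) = (1 4 5 6)(2 3 7) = [0, 4, 3, 7, 5, 6, 1, 2]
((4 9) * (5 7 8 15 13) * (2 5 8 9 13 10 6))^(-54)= ((2 5 7 9 4 13 8 15 10 6))^(-54)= (2 8 7 10 4)(5 15 9 6 13)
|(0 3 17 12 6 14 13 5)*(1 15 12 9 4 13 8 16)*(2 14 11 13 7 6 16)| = 60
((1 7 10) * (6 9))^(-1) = ((1 7 10)(6 9))^(-1) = (1 10 7)(6 9)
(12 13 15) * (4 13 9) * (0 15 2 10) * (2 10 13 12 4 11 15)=(0 2 13 10)(4 12 9 11 15)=[2, 1, 13, 3, 12, 5, 6, 7, 8, 11, 0, 15, 9, 10, 14, 4]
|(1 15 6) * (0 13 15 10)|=|(0 13 15 6 1 10)|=6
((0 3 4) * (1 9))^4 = (9)(0 3 4)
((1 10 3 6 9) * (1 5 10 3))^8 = (1 6 5)(3 9 10)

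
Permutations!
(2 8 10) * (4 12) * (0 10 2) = (0 10)(2 8)(4 12) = [10, 1, 8, 3, 12, 5, 6, 7, 2, 9, 0, 11, 4]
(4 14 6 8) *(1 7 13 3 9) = (1 7 13 3 9)(4 14 6 8) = [0, 7, 2, 9, 14, 5, 8, 13, 4, 1, 10, 11, 12, 3, 6]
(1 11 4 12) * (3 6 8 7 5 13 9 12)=[0, 11, 2, 6, 3, 13, 8, 5, 7, 12, 10, 4, 1, 9]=(1 11 4 3 6 8 7 5 13 9 12)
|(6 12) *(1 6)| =3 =|(1 6 12)|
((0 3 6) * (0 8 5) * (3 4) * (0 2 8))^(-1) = ((0 4 3 6)(2 8 5))^(-1) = (0 6 3 4)(2 5 8)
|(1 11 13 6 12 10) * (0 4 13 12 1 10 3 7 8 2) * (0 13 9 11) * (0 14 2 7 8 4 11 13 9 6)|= 13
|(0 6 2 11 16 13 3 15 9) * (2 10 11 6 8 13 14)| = |(0 8 13 3 15 9)(2 6 10 11 16 14)| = 6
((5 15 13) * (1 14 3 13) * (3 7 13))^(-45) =(1 13)(5 14)(7 15)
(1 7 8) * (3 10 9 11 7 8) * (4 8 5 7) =(1 5 7 3 10 9 11 4 8) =[0, 5, 2, 10, 8, 7, 6, 3, 1, 11, 9, 4]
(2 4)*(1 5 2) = (1 5 2 4) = [0, 5, 4, 3, 1, 2]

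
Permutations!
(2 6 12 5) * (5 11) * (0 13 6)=(0 13 6 12 11 5 2)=[13, 1, 0, 3, 4, 2, 12, 7, 8, 9, 10, 5, 11, 6]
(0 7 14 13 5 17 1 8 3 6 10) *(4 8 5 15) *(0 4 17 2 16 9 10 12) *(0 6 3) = (0 7 14 13 15 17 1 5 2 16 9 10 4 8)(6 12) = [7, 5, 16, 3, 8, 2, 12, 14, 0, 10, 4, 11, 6, 15, 13, 17, 9, 1]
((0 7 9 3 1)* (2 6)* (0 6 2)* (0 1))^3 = ((0 7 9 3)(1 6))^3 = (0 3 9 7)(1 6)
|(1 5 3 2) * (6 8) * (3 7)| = |(1 5 7 3 2)(6 8)| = 10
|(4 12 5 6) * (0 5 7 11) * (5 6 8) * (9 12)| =|(0 6 4 9 12 7 11)(5 8)| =14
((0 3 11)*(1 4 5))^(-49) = ((0 3 11)(1 4 5))^(-49) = (0 11 3)(1 5 4)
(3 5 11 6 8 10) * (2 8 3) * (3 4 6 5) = (2 8 10)(4 6)(5 11) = [0, 1, 8, 3, 6, 11, 4, 7, 10, 9, 2, 5]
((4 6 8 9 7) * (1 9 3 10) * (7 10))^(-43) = ((1 9 10)(3 7 4 6 8))^(-43) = (1 10 9)(3 4 8 7 6)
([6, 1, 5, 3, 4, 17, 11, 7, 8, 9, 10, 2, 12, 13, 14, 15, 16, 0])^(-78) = (17)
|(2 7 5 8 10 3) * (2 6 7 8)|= 7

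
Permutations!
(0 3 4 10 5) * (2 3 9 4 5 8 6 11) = (0 9 4 10 8 6 11 2 3 5) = [9, 1, 3, 5, 10, 0, 11, 7, 6, 4, 8, 2]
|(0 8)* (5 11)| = 2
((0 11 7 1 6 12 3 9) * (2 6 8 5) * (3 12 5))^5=((12)(0 11 7 1 8 3 9)(2 6 5))^5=(12)(0 3 1 11 9 8 7)(2 5 6)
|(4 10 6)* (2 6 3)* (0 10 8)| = 7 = |(0 10 3 2 6 4 8)|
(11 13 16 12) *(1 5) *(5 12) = (1 12 11 13 16 5) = [0, 12, 2, 3, 4, 1, 6, 7, 8, 9, 10, 13, 11, 16, 14, 15, 5]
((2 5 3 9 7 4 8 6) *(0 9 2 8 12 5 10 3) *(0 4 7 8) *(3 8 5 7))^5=((0 9 5 4 12 7 3 2 10 8 6))^5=(0 7 6 12 8 4 10 5 2 9 3)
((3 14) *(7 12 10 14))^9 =((3 7 12 10 14))^9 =(3 14 10 12 7)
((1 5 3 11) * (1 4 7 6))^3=((1 5 3 11 4 7 6))^3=(1 11 6 3 7 5 4)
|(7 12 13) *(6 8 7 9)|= 6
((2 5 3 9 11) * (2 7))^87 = (2 9)(3 7)(5 11)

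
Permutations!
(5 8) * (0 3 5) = (0 3 5 8) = [3, 1, 2, 5, 4, 8, 6, 7, 0]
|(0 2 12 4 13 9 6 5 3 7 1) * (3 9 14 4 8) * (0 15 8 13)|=30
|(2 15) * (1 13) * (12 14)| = |(1 13)(2 15)(12 14)| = 2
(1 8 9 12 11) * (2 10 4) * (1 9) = (1 8)(2 10 4)(9 12 11) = [0, 8, 10, 3, 2, 5, 6, 7, 1, 12, 4, 9, 11]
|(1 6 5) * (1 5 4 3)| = 4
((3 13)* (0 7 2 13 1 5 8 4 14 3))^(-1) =((0 7 2 13)(1 5 8 4 14 3))^(-1) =(0 13 2 7)(1 3 14 4 8 5)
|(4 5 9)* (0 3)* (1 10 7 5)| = |(0 3)(1 10 7 5 9 4)| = 6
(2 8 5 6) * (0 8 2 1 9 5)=(0 8)(1 9 5 6)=[8, 9, 2, 3, 4, 6, 1, 7, 0, 5]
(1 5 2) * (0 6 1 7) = (0 6 1 5 2 7) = [6, 5, 7, 3, 4, 2, 1, 0]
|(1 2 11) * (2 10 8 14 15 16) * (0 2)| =9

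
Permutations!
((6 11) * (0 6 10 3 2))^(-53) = (0 6 11 10 3 2)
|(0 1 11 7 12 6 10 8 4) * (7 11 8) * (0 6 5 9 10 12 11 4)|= |(0 1 8)(4 6 12 5 9 10 7 11)|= 24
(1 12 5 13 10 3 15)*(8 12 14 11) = (1 14 11 8 12 5 13 10 3 15) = [0, 14, 2, 15, 4, 13, 6, 7, 12, 9, 3, 8, 5, 10, 11, 1]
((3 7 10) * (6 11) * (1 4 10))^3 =(1 3 4 7 10)(6 11)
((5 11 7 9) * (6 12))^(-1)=(5 9 7 11)(6 12)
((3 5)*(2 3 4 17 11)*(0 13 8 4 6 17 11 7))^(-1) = ((0 13 8 4 11 2 3 5 6 17 7))^(-1) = (0 7 17 6 5 3 2 11 4 8 13)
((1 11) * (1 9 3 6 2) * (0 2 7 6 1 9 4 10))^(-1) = (0 10 4 11 1 3 9 2)(6 7)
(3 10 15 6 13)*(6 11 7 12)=(3 10 15 11 7 12 6 13)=[0, 1, 2, 10, 4, 5, 13, 12, 8, 9, 15, 7, 6, 3, 14, 11]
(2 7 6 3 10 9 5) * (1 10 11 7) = (1 10 9 5 2)(3 11 7 6) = [0, 10, 1, 11, 4, 2, 3, 6, 8, 5, 9, 7]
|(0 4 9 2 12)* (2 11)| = |(0 4 9 11 2 12)| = 6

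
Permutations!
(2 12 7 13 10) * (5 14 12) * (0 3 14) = (0 3 14 12 7 13 10 2 5) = [3, 1, 5, 14, 4, 0, 6, 13, 8, 9, 2, 11, 7, 10, 12]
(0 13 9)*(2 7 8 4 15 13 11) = [11, 1, 7, 3, 15, 5, 6, 8, 4, 0, 10, 2, 12, 9, 14, 13] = (0 11 2 7 8 4 15 13 9)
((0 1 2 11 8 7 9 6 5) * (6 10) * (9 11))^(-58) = (0 6 9 1 5 10 2)(7 8 11)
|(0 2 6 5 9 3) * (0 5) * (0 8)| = |(0 2 6 8)(3 5 9)| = 12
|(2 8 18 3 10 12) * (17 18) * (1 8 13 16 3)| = 12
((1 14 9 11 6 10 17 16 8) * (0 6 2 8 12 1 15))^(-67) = (0 8 11 14 12 17 6 15 2 9 1 16 10) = ((0 6 10 17 16 12 1 14 9 11 2 8 15))^(-67)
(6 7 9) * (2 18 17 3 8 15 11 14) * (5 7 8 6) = (2 18 17 3 6 8 15 11 14)(5 7 9) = [0, 1, 18, 6, 4, 7, 8, 9, 15, 5, 10, 14, 12, 13, 2, 11, 16, 3, 17]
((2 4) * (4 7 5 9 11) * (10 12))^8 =(12)(2 5 11)(4 7 9)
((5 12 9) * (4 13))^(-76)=(13)(5 9 12)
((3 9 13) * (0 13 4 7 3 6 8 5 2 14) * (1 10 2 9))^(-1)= (0 14 2 10 1 3 7 4 9 5 8 6 13)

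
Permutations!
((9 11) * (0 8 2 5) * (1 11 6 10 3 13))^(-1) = ((0 8 2 5)(1 11 9 6 10 3 13))^(-1) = (0 5 2 8)(1 13 3 10 6 9 11)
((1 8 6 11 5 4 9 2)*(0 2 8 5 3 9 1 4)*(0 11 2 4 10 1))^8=((0 4)(1 5 11 3 9 8 6 2 10))^8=(1 10 2 6 8 9 3 11 5)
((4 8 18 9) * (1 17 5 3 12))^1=(1 17 5 3 12)(4 8 18 9)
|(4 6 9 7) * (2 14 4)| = 6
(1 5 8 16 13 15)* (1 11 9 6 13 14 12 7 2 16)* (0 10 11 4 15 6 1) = (0 10 11 9 1 5 8)(2 16 14 12 7)(4 15)(6 13) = [10, 5, 16, 3, 15, 8, 13, 2, 0, 1, 11, 9, 7, 6, 12, 4, 14]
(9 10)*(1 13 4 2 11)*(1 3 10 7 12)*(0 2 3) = (0 2 11)(1 13 4 3 10 9 7 12) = [2, 13, 11, 10, 3, 5, 6, 12, 8, 7, 9, 0, 1, 4]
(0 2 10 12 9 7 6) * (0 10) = [2, 1, 0, 3, 4, 5, 10, 6, 8, 7, 12, 11, 9] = (0 2)(6 10 12 9 7)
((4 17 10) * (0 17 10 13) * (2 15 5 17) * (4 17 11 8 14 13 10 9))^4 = ((0 2 15 5 11 8 14 13)(4 9)(10 17))^4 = (17)(0 11)(2 8)(5 13)(14 15)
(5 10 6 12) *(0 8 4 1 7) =(0 8 4 1 7)(5 10 6 12) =[8, 7, 2, 3, 1, 10, 12, 0, 4, 9, 6, 11, 5]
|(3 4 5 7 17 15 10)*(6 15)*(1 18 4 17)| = |(1 18 4 5 7)(3 17 6 15 10)| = 5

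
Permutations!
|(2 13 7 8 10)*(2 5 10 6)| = 10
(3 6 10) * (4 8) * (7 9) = (3 6 10)(4 8)(7 9) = [0, 1, 2, 6, 8, 5, 10, 9, 4, 7, 3]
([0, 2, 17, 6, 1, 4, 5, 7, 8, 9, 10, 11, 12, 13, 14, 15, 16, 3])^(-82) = [0, 17, 3, 5, 2, 1, 4, 7, 8, 9, 10, 11, 12, 13, 14, 15, 16, 6]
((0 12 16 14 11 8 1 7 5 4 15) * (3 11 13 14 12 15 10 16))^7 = (0 15)(1 3 10 7 11 16 5 8 12 4)(13 14)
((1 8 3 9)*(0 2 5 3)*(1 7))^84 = (0 9)(1 5)(2 7)(3 8)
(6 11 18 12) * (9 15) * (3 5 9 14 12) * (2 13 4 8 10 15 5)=(2 13 4 8 10 15 14 12 6 11 18 3)(5 9)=[0, 1, 13, 2, 8, 9, 11, 7, 10, 5, 15, 18, 6, 4, 12, 14, 16, 17, 3]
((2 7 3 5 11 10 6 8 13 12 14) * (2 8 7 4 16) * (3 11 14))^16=(2 4 16)(3 13 14)(5 12 8)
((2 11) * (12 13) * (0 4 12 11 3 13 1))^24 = (13)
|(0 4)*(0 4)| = |(4)| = 1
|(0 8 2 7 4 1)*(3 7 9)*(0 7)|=|(0 8 2 9 3)(1 7 4)|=15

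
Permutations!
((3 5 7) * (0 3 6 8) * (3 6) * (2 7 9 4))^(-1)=((0 6 8)(2 7 3 5 9 4))^(-1)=(0 8 6)(2 4 9 5 3 7)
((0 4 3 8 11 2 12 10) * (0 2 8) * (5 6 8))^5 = (0 3 4)(2 10 12)(5 6 8 11)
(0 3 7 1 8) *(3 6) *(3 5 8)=(0 6 5 8)(1 3 7)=[6, 3, 2, 7, 4, 8, 5, 1, 0]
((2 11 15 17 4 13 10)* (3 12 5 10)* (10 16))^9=(2 16 12 13 17 11 10 5 3 4 15)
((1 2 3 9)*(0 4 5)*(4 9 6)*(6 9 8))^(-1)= (0 5 4 6 8)(1 9 3 2)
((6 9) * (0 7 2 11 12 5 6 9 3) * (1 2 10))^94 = (0 2 6 10 12)(1 5 7 11 3)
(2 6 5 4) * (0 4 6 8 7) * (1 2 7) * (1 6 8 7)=(0 4 1 2 7)(5 8 6)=[4, 2, 7, 3, 1, 8, 5, 0, 6]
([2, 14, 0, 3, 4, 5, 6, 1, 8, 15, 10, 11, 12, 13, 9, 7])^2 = [0, 9, 2, 3, 4, 5, 6, 14, 8, 7, 10, 11, 12, 13, 15, 1]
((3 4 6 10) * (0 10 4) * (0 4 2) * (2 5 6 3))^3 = ((0 10 2)(3 4)(5 6))^3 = (10)(3 4)(5 6)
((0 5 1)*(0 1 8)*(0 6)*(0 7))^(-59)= ((0 5 8 6 7))^(-59)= (0 5 8 6 7)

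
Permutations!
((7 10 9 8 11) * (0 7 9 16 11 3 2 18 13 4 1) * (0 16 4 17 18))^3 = (18)(0 4 11 3 7 1 9 2 10 16 8)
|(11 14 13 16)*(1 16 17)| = |(1 16 11 14 13 17)| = 6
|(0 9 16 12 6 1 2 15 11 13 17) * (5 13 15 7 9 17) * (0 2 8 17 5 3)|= 36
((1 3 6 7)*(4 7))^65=((1 3 6 4 7))^65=(7)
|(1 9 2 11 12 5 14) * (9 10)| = 8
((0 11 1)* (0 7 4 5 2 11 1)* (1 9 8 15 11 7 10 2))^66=((0 9 8 15 11)(1 10 2 7 4 5))^66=(0 9 8 15 11)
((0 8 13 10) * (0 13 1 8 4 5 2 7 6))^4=((0 4 5 2 7 6)(1 8)(10 13))^4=(13)(0 7 5)(2 4 6)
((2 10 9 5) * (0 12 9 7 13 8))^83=(0 9 2 7 8 12 5 10 13)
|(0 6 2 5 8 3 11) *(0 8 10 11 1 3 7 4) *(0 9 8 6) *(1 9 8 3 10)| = |(1 10 11 6 2 5)(3 9)(4 8 7)| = 6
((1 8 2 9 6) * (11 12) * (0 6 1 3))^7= (0 6 3)(1 9 2 8)(11 12)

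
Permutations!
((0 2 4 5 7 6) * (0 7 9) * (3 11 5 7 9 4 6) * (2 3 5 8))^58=((0 3 11 8 2 6 9)(4 7 5))^58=(0 11 2 9 3 8 6)(4 7 5)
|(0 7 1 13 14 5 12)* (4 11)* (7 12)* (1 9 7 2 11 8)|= |(0 12)(1 13 14 5 2 11 4 8)(7 9)|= 8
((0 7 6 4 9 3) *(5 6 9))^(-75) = (0 7 9 3)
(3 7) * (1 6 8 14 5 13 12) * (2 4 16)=(1 6 8 14 5 13 12)(2 4 16)(3 7)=[0, 6, 4, 7, 16, 13, 8, 3, 14, 9, 10, 11, 1, 12, 5, 15, 2]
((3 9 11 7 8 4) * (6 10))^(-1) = ((3 9 11 7 8 4)(6 10))^(-1) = (3 4 8 7 11 9)(6 10)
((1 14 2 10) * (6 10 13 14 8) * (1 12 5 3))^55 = ((1 8 6 10 12 5 3)(2 13 14))^55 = (1 3 5 12 10 6 8)(2 13 14)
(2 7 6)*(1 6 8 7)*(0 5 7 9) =[5, 6, 1, 3, 4, 7, 2, 8, 9, 0] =(0 5 7 8 9)(1 6 2)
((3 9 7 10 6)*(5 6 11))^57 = (3 9 7 10 11 5 6)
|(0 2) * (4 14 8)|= 6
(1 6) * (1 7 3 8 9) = (1 6 7 3 8 9) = [0, 6, 2, 8, 4, 5, 7, 3, 9, 1]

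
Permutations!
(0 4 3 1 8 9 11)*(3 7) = (0 4 7 3 1 8 9 11) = [4, 8, 2, 1, 7, 5, 6, 3, 9, 11, 10, 0]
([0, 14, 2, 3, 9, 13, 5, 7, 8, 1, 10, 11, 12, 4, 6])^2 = (1 6 13 9 14 5 4)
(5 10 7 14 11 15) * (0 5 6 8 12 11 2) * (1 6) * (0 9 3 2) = (0 5 10 7 14)(1 6 8 12 11 15)(2 9 3) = [5, 6, 9, 2, 4, 10, 8, 14, 12, 3, 7, 15, 11, 13, 0, 1]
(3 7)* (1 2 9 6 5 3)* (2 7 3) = (1 7)(2 9 6 5) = [0, 7, 9, 3, 4, 2, 5, 1, 8, 6]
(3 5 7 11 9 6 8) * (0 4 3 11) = [4, 1, 2, 5, 3, 7, 8, 0, 11, 6, 10, 9] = (0 4 3 5 7)(6 8 11 9)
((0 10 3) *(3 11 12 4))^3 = (0 12)(3 11)(4 10)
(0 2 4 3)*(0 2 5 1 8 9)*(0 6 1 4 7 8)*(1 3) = (0 5 4 1)(2 7 8 9 6 3) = [5, 0, 7, 2, 1, 4, 3, 8, 9, 6]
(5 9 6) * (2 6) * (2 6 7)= (2 7)(5 9 6)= [0, 1, 7, 3, 4, 9, 5, 2, 8, 6]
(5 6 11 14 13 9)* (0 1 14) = (0 1 14 13 9 5 6 11) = [1, 14, 2, 3, 4, 6, 11, 7, 8, 5, 10, 0, 12, 9, 13]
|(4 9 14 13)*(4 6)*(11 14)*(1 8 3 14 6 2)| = 12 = |(1 8 3 14 13 2)(4 9 11 6)|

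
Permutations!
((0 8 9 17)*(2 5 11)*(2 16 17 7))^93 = ((0 8 9 7 2 5 11 16 17))^93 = (0 7 11)(2 16 8)(5 17 9)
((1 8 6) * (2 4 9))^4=((1 8 6)(2 4 9))^4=(1 8 6)(2 4 9)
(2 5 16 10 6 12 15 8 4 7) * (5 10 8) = (2 10 6 12 15 5 16 8 4 7) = [0, 1, 10, 3, 7, 16, 12, 2, 4, 9, 6, 11, 15, 13, 14, 5, 8]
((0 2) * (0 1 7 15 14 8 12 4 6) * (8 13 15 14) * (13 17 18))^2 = (0 1 14 18 15 12 6 2 7 17 13 8 4)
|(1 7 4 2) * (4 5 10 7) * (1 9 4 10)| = 12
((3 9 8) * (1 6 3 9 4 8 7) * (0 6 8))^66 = (0 3)(1 9)(4 6)(7 8)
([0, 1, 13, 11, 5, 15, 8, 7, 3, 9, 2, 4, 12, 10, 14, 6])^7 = [0, 1, 13, 3, 4, 5, 6, 7, 8, 9, 2, 11, 12, 10, 14, 15]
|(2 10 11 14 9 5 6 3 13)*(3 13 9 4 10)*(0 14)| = 30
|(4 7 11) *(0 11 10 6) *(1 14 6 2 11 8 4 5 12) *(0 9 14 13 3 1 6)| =12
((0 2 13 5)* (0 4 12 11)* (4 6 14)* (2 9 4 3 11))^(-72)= ((0 9 4 12 2 13 5 6 14 3 11))^(-72)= (0 13 11 2 3 12 14 4 6 9 5)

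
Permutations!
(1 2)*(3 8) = [0, 2, 1, 8, 4, 5, 6, 7, 3] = (1 2)(3 8)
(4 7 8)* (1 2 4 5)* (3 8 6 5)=(1 2 4 7 6 5)(3 8)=[0, 2, 4, 8, 7, 1, 5, 6, 3]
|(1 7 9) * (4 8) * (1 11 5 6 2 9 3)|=|(1 7 3)(2 9 11 5 6)(4 8)|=30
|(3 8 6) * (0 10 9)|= 3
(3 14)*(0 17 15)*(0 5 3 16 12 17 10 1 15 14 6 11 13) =(0 10 1 15 5 3 6 11 13)(12 17 14 16) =[10, 15, 2, 6, 4, 3, 11, 7, 8, 9, 1, 13, 17, 0, 16, 5, 12, 14]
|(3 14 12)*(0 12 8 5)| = |(0 12 3 14 8 5)| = 6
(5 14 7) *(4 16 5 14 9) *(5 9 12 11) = [0, 1, 2, 3, 16, 12, 6, 14, 8, 4, 10, 5, 11, 13, 7, 15, 9] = (4 16 9)(5 12 11)(7 14)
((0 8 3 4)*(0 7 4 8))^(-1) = (3 8)(4 7) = ((3 8)(4 7))^(-1)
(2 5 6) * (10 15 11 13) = (2 5 6)(10 15 11 13) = [0, 1, 5, 3, 4, 6, 2, 7, 8, 9, 15, 13, 12, 10, 14, 11]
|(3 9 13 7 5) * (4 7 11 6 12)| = |(3 9 13 11 6 12 4 7 5)| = 9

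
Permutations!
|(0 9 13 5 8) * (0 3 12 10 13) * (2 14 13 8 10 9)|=|(0 2 14 13 5 10 8 3 12 9)|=10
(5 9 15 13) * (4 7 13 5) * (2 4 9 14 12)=[0, 1, 4, 3, 7, 14, 6, 13, 8, 15, 10, 11, 2, 9, 12, 5]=(2 4 7 13 9 15 5 14 12)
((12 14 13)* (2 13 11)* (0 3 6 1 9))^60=(14)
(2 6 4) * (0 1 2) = (0 1 2 6 4) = [1, 2, 6, 3, 0, 5, 4]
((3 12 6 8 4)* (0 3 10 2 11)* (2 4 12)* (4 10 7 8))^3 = ((0 3 2 11)(4 7 8 12 6))^3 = (0 11 2 3)(4 12 7 6 8)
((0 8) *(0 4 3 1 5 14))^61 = (0 5 3 8 14 1 4) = ((0 8 4 3 1 5 14))^61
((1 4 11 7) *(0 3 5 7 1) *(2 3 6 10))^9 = (11)(0 10 3 7 6 2 5) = ((0 6 10 2 3 5 7)(1 4 11))^9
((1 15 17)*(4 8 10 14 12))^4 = ((1 15 17)(4 8 10 14 12))^4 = (1 15 17)(4 12 14 10 8)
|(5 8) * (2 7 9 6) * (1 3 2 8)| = 8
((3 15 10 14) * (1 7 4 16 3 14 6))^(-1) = (1 6 10 15 3 16 4 7)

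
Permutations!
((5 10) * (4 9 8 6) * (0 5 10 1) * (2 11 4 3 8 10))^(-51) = ((0 5 1)(2 11 4 9 10)(3 8 6))^(-51) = (2 10 9 4 11)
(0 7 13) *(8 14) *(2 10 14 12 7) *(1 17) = (0 2 10 14 8 12 7 13)(1 17) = [2, 17, 10, 3, 4, 5, 6, 13, 12, 9, 14, 11, 7, 0, 8, 15, 16, 1]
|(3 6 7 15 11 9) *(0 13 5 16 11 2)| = 11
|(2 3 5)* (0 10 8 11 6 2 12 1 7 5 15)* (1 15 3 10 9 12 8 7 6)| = 8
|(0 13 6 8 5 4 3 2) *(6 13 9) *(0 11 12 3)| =12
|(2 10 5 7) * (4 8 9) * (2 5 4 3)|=6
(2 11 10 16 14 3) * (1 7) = (1 7)(2 11 10 16 14 3) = [0, 7, 11, 2, 4, 5, 6, 1, 8, 9, 16, 10, 12, 13, 3, 15, 14]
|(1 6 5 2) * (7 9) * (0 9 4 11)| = |(0 9 7 4 11)(1 6 5 2)| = 20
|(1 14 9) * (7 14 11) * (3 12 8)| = 15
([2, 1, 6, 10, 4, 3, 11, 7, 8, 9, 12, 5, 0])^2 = (0 6 5 10)(2 11 3 12)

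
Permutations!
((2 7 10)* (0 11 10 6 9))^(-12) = ((0 11 10 2 7 6 9))^(-12) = (0 10 7 9 11 2 6)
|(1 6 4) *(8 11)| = |(1 6 4)(8 11)| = 6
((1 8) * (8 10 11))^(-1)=(1 8 11 10)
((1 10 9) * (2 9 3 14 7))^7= (14)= ((1 10 3 14 7 2 9))^7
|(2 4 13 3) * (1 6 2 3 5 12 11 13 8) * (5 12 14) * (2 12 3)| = 18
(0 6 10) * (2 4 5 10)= (0 6 2 4 5 10)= [6, 1, 4, 3, 5, 10, 2, 7, 8, 9, 0]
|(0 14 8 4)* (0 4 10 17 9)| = 6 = |(0 14 8 10 17 9)|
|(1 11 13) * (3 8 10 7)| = |(1 11 13)(3 8 10 7)| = 12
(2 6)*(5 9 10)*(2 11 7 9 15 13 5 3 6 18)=(2 18)(3 6 11 7 9 10)(5 15 13)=[0, 1, 18, 6, 4, 15, 11, 9, 8, 10, 3, 7, 12, 5, 14, 13, 16, 17, 2]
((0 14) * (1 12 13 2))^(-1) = ((0 14)(1 12 13 2))^(-1) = (0 14)(1 2 13 12)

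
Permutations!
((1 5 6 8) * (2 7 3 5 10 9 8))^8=((1 10 9 8)(2 7 3 5 6))^8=(10)(2 5 7 6 3)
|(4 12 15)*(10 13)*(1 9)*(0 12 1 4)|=|(0 12 15)(1 9 4)(10 13)|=6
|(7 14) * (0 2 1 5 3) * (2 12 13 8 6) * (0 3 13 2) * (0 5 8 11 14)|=11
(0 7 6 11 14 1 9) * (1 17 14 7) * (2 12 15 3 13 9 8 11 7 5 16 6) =[1, 8, 12, 13, 4, 16, 7, 2, 11, 0, 10, 5, 15, 9, 17, 3, 6, 14] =(0 1 8 11 5 16 6 7 2 12 15 3 13 9)(14 17)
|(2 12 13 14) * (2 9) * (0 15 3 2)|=8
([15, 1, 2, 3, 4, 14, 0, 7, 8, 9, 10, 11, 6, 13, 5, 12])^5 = [15, 1, 2, 3, 4, 14, 0, 7, 8, 9, 10, 11, 6, 13, 5, 12]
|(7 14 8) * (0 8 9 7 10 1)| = |(0 8 10 1)(7 14 9)| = 12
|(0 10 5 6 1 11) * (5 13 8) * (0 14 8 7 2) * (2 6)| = |(0 10 13 7 6 1 11 14 8 5 2)| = 11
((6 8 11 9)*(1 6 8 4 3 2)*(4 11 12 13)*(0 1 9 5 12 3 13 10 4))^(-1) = ((0 1 6 11 5 12 10 4 13)(2 9 8 3))^(-1) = (0 13 4 10 12 5 11 6 1)(2 3 8 9)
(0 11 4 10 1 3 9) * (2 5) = (0 11 4 10 1 3 9)(2 5) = [11, 3, 5, 9, 10, 2, 6, 7, 8, 0, 1, 4]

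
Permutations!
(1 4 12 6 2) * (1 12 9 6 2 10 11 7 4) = (2 12)(4 9 6 10 11 7) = [0, 1, 12, 3, 9, 5, 10, 4, 8, 6, 11, 7, 2]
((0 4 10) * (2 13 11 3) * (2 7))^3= ((0 4 10)(2 13 11 3 7))^3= (2 3 13 7 11)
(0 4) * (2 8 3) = (0 4)(2 8 3) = [4, 1, 8, 2, 0, 5, 6, 7, 3]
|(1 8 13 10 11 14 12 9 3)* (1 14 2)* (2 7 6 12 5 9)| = 36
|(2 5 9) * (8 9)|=|(2 5 8 9)|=4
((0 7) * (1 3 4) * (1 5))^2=(7)(1 4)(3 5)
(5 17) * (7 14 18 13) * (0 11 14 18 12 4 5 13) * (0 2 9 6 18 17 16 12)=(0 11 14)(2 9 6 18)(4 5 16 12)(7 17 13)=[11, 1, 9, 3, 5, 16, 18, 17, 8, 6, 10, 14, 4, 7, 0, 15, 12, 13, 2]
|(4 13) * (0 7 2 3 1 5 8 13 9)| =10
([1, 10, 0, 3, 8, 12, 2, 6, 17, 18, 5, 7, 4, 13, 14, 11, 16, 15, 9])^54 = (18)(0 10 12 8 15 7 2 1 5 4 17 11 6)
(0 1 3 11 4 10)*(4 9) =(0 1 3 11 9 4 10) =[1, 3, 2, 11, 10, 5, 6, 7, 8, 4, 0, 9]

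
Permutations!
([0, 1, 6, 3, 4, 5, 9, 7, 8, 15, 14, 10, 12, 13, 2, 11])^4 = (2 11 6 10 9 14 15)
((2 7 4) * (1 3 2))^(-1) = (1 4 7 2 3) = ((1 3 2 7 4))^(-1)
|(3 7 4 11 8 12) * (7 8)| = 3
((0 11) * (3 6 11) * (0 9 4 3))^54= (3 4 9 11 6)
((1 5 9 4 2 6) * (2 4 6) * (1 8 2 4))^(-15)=((1 5 9 6 8 2 4))^(-15)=(1 4 2 8 6 9 5)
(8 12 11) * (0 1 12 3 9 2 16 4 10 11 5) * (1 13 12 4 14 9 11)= (0 13 12 5)(1 4 10)(2 16 14 9)(3 11 8)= [13, 4, 16, 11, 10, 0, 6, 7, 3, 2, 1, 8, 5, 12, 9, 15, 14]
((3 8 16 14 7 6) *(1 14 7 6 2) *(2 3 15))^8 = (16)(1 15 14 2 6) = ((1 14 6 15 2)(3 8 16 7))^8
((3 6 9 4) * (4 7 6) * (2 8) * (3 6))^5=((2 8)(3 4 6 9 7))^5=(9)(2 8)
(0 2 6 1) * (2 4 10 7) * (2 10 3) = (0 4 3 2 6 1)(7 10) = [4, 0, 6, 2, 3, 5, 1, 10, 8, 9, 7]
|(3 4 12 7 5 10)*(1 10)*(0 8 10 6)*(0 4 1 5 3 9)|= |(0 8 10 9)(1 6 4 12 7 3)|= 12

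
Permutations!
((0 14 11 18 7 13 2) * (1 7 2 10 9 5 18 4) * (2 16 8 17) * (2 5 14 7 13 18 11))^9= ((0 7 18 16 8 17 5 11 4 1 13 10 9 14 2))^9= (0 1 16 9 5)(2 4 18 10 17)(7 13 8 14 11)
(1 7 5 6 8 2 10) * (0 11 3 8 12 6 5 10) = (0 11 3 8 2)(1 7 10)(6 12) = [11, 7, 0, 8, 4, 5, 12, 10, 2, 9, 1, 3, 6]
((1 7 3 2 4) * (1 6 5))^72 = ((1 7 3 2 4 6 5))^72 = (1 3 4 5 7 2 6)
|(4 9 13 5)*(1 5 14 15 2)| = 8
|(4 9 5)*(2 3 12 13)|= 12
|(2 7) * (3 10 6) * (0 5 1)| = |(0 5 1)(2 7)(3 10 6)| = 6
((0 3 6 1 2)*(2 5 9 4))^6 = (0 4 5 6)(1 3 2 9)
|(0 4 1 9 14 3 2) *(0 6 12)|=|(0 4 1 9 14 3 2 6 12)|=9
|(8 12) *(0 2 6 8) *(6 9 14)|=7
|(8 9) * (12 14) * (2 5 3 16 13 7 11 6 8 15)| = 22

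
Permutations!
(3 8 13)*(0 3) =[3, 1, 2, 8, 4, 5, 6, 7, 13, 9, 10, 11, 12, 0] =(0 3 8 13)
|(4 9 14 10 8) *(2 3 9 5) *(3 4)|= 15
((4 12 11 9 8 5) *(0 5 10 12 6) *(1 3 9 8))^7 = ((0 5 4 6)(1 3 9)(8 10 12 11))^7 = (0 6 4 5)(1 3 9)(8 11 12 10)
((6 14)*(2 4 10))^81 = (6 14)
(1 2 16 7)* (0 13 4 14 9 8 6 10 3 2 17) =(0 13 4 14 9 8 6 10 3 2 16 7 1 17) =[13, 17, 16, 2, 14, 5, 10, 1, 6, 8, 3, 11, 12, 4, 9, 15, 7, 0]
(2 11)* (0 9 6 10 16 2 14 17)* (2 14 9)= (0 2 11 9 6 10 16 14 17)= [2, 1, 11, 3, 4, 5, 10, 7, 8, 6, 16, 9, 12, 13, 17, 15, 14, 0]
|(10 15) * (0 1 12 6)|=4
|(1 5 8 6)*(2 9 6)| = |(1 5 8 2 9 6)| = 6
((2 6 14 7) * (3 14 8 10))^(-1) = ((2 6 8 10 3 14 7))^(-1) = (2 7 14 3 10 8 6)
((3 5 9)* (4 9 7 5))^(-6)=(9)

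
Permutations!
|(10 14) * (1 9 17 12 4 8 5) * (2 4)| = |(1 9 17 12 2 4 8 5)(10 14)| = 8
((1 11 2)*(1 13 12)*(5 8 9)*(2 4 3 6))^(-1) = ((1 11 4 3 6 2 13 12)(5 8 9))^(-1) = (1 12 13 2 6 3 4 11)(5 9 8)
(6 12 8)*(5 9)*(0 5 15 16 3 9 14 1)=(0 5 14 1)(3 9 15 16)(6 12 8)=[5, 0, 2, 9, 4, 14, 12, 7, 6, 15, 10, 11, 8, 13, 1, 16, 3]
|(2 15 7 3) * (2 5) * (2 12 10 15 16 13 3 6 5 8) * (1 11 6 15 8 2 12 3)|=24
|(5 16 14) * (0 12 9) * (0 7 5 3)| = 8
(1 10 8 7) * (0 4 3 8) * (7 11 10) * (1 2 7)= [4, 1, 7, 8, 3, 5, 6, 2, 11, 9, 0, 10]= (0 4 3 8 11 10)(2 7)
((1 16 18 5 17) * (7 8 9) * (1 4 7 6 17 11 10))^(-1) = ((1 16 18 5 11 10)(4 7 8 9 6 17))^(-1) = (1 10 11 5 18 16)(4 17 6 9 8 7)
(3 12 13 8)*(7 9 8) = (3 12 13 7 9 8) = [0, 1, 2, 12, 4, 5, 6, 9, 3, 8, 10, 11, 13, 7]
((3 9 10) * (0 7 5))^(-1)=((0 7 5)(3 9 10))^(-1)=(0 5 7)(3 10 9)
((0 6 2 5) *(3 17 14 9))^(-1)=(0 5 2 6)(3 9 14 17)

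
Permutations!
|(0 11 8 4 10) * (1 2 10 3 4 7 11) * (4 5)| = 12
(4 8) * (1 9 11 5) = [0, 9, 2, 3, 8, 1, 6, 7, 4, 11, 10, 5] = (1 9 11 5)(4 8)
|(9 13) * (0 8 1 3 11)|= 10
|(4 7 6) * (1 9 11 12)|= 12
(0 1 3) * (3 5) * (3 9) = (0 1 5 9 3) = [1, 5, 2, 0, 4, 9, 6, 7, 8, 3]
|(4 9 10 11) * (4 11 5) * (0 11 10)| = |(0 11 10 5 4 9)| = 6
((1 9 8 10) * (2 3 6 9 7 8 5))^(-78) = ((1 7 8 10)(2 3 6 9 5))^(-78) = (1 8)(2 6 5 3 9)(7 10)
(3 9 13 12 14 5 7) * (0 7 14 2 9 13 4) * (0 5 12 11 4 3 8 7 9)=[9, 1, 0, 13, 5, 14, 6, 8, 7, 3, 10, 4, 2, 11, 12]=(0 9 3 13 11 4 5 14 12 2)(7 8)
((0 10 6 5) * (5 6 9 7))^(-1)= ((0 10 9 7 5))^(-1)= (0 5 7 9 10)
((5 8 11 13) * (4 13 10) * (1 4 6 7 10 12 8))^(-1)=(1 5 13 4)(6 10 7)(8 12 11)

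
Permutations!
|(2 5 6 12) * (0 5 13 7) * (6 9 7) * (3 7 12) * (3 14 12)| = 5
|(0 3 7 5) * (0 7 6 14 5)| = |(0 3 6 14 5 7)| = 6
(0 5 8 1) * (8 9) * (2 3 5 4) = (0 4 2 3 5 9 8 1) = [4, 0, 3, 5, 2, 9, 6, 7, 1, 8]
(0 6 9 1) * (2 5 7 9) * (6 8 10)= (0 8 10 6 2 5 7 9 1)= [8, 0, 5, 3, 4, 7, 2, 9, 10, 1, 6]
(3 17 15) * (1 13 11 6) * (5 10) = [0, 13, 2, 17, 4, 10, 1, 7, 8, 9, 5, 6, 12, 11, 14, 3, 16, 15] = (1 13 11 6)(3 17 15)(5 10)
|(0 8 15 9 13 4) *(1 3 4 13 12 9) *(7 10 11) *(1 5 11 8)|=|(0 1 3 4)(5 11 7 10 8 15)(9 12)|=12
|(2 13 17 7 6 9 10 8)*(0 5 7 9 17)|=10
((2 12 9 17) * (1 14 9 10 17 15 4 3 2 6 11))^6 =(1 2)(3 11)(4 6)(9 10)(12 14)(15 17) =((1 14 9 15 4 3 2 12 10 17 6 11))^6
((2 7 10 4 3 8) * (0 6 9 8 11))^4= (0 2 3 9 10)(4 6 7 11 8)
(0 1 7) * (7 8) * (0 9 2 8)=(0 1)(2 8 7 9)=[1, 0, 8, 3, 4, 5, 6, 9, 7, 2]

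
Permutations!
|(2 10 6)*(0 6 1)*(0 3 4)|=|(0 6 2 10 1 3 4)|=7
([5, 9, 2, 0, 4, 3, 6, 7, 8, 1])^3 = (1 9)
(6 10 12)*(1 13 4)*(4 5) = [0, 13, 2, 3, 1, 4, 10, 7, 8, 9, 12, 11, 6, 5] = (1 13 5 4)(6 10 12)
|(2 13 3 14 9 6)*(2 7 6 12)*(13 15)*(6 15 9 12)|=9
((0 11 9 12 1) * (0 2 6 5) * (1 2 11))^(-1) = ((0 1 11 9 12 2 6 5))^(-1) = (0 5 6 2 12 9 11 1)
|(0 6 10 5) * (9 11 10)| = 6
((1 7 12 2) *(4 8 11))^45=(1 7 12 2)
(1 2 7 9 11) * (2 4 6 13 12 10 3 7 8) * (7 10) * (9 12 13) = [0, 4, 8, 10, 6, 5, 9, 12, 2, 11, 3, 1, 7, 13] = (13)(1 4 6 9 11)(2 8)(3 10)(7 12)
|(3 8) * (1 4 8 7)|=|(1 4 8 3 7)|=5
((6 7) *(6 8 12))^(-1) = (6 12 8 7)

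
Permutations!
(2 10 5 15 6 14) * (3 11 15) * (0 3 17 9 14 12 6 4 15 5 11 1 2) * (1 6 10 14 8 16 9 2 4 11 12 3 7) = (0 7 1 4 15 11 5 17 2 14)(3 6)(8 16 9)(10 12) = [7, 4, 14, 6, 15, 17, 3, 1, 16, 8, 12, 5, 10, 13, 0, 11, 9, 2]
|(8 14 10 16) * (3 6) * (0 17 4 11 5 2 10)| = |(0 17 4 11 5 2 10 16 8 14)(3 6)| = 10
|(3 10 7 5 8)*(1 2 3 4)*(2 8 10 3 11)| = |(1 8 4)(2 11)(5 10 7)| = 6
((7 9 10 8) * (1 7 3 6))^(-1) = (1 6 3 8 10 9 7)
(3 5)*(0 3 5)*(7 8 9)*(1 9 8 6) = (0 3)(1 9 7 6) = [3, 9, 2, 0, 4, 5, 1, 6, 8, 7]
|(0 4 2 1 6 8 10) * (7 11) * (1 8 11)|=20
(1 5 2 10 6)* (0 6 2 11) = (0 6 1 5 11)(2 10) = [6, 5, 10, 3, 4, 11, 1, 7, 8, 9, 2, 0]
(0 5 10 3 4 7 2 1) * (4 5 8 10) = (0 8 10 3 5 4 7 2 1) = [8, 0, 1, 5, 7, 4, 6, 2, 10, 9, 3]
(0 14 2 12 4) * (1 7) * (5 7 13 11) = (0 14 2 12 4)(1 13 11 5 7) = [14, 13, 12, 3, 0, 7, 6, 1, 8, 9, 10, 5, 4, 11, 2]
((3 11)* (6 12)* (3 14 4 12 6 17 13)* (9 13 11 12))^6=((3 12 17 11 14 4 9 13))^6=(3 9 14 17)(4 11 12 13)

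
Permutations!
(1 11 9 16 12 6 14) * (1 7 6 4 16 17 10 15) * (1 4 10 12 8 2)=(1 11 9 17 12 10 15 4 16 8 2)(6 14 7)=[0, 11, 1, 3, 16, 5, 14, 6, 2, 17, 15, 9, 10, 13, 7, 4, 8, 12]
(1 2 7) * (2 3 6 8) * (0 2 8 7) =(8)(0 2)(1 3 6 7) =[2, 3, 0, 6, 4, 5, 7, 1, 8]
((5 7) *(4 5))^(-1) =((4 5 7))^(-1) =(4 7 5)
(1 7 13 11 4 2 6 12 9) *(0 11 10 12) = (0 11 4 2 6)(1 7 13 10 12 9) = [11, 7, 6, 3, 2, 5, 0, 13, 8, 1, 12, 4, 9, 10]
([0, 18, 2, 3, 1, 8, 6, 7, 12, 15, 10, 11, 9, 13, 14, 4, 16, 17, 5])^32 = [0, 1, 2, 3, 4, 5, 6, 7, 8, 9, 10, 11, 12, 13, 14, 15, 16, 17, 18]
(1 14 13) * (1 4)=(1 14 13 4)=[0, 14, 2, 3, 1, 5, 6, 7, 8, 9, 10, 11, 12, 4, 13]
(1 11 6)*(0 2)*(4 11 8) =(0 2)(1 8 4 11 6) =[2, 8, 0, 3, 11, 5, 1, 7, 4, 9, 10, 6]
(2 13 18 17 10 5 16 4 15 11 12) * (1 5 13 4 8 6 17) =(1 5 16 8 6 17 10 13 18)(2 4 15 11 12) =[0, 5, 4, 3, 15, 16, 17, 7, 6, 9, 13, 12, 2, 18, 14, 11, 8, 10, 1]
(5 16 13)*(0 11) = (0 11)(5 16 13) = [11, 1, 2, 3, 4, 16, 6, 7, 8, 9, 10, 0, 12, 5, 14, 15, 13]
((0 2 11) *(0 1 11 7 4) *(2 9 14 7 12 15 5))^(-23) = (0 14 4 9 7)(1 11)(2 12 15 5)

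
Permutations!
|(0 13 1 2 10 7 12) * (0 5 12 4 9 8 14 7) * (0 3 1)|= |(0 13)(1 2 10 3)(4 9 8 14 7)(5 12)|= 20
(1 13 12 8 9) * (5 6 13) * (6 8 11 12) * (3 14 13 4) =[0, 5, 2, 14, 3, 8, 4, 7, 9, 1, 10, 12, 11, 6, 13] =(1 5 8 9)(3 14 13 6 4)(11 12)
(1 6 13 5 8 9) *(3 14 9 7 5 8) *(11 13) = (1 6 11 13 8 7 5 3 14 9) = [0, 6, 2, 14, 4, 3, 11, 5, 7, 1, 10, 13, 12, 8, 9]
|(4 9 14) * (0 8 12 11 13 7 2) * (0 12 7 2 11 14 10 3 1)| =|(0 8 7 11 13 2 12 14 4 9 10 3 1)| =13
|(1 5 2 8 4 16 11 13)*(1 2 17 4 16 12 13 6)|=11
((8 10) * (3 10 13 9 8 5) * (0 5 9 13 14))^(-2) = ((0 5 3 10 9 8 14))^(-2) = (0 8 10 5 14 9 3)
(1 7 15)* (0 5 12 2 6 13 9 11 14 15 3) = (0 5 12 2 6 13 9 11 14 15 1 7 3) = [5, 7, 6, 0, 4, 12, 13, 3, 8, 11, 10, 14, 2, 9, 15, 1]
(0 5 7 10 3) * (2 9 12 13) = (0 5 7 10 3)(2 9 12 13) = [5, 1, 9, 0, 4, 7, 6, 10, 8, 12, 3, 11, 13, 2]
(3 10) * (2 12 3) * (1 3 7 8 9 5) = (1 3 10 2 12 7 8 9 5) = [0, 3, 12, 10, 4, 1, 6, 8, 9, 5, 2, 11, 7]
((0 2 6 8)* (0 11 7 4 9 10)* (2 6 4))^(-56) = ((0 6 8 11 7 2 4 9 10))^(-56) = (0 9 2 11 6 10 4 7 8)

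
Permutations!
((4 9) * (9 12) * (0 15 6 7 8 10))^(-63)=((0 15 6 7 8 10)(4 12 9))^(-63)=(0 7)(6 10)(8 15)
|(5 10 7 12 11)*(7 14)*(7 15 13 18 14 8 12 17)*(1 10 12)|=12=|(1 10 8)(5 12 11)(7 17)(13 18 14 15)|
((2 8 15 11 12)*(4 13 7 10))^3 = (2 11 8 12 15)(4 10 7 13) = ((2 8 15 11 12)(4 13 7 10))^3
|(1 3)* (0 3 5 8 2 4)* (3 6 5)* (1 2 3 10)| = |(0 6 5 8 3 2 4)(1 10)| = 14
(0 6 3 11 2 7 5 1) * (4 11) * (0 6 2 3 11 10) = (0 2 7 5 1 6 11 3 4 10) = [2, 6, 7, 4, 10, 1, 11, 5, 8, 9, 0, 3]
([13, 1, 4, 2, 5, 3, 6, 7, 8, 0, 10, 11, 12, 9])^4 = (0 13 9)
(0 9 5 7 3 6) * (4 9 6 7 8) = (0 6)(3 7)(4 9 5 8) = [6, 1, 2, 7, 9, 8, 0, 3, 4, 5]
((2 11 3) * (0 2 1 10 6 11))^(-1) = ((0 2)(1 10 6 11 3))^(-1) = (0 2)(1 3 11 6 10)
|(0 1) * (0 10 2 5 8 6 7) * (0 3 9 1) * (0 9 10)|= |(0 9 1)(2 5 8 6 7 3 10)|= 21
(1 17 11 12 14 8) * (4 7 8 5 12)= (1 17 11 4 7 8)(5 12 14)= [0, 17, 2, 3, 7, 12, 6, 8, 1, 9, 10, 4, 14, 13, 5, 15, 16, 11]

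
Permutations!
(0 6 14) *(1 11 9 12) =(0 6 14)(1 11 9 12) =[6, 11, 2, 3, 4, 5, 14, 7, 8, 12, 10, 9, 1, 13, 0]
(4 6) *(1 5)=[0, 5, 2, 3, 6, 1, 4]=(1 5)(4 6)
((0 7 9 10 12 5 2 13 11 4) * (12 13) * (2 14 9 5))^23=(0 10 7 13 5 11 14 4 9)(2 12)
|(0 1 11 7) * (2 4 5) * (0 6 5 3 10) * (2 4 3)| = 10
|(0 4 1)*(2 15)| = 6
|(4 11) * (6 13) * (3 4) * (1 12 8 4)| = 6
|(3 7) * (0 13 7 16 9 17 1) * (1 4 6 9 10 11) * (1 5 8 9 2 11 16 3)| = |(0 13 7 1)(2 11 5 8 9 17 4 6)(10 16)| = 8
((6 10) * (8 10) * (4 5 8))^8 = (4 10 5 6 8)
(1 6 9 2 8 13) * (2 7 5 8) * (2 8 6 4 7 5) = (1 4 7 2 8 13)(5 6 9) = [0, 4, 8, 3, 7, 6, 9, 2, 13, 5, 10, 11, 12, 1]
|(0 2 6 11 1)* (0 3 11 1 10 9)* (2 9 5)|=14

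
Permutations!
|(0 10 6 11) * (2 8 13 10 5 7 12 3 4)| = 12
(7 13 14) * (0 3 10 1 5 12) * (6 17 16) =(0 3 10 1 5 12)(6 17 16)(7 13 14) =[3, 5, 2, 10, 4, 12, 17, 13, 8, 9, 1, 11, 0, 14, 7, 15, 6, 16]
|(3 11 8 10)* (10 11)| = 2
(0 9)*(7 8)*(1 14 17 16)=(0 9)(1 14 17 16)(7 8)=[9, 14, 2, 3, 4, 5, 6, 8, 7, 0, 10, 11, 12, 13, 17, 15, 1, 16]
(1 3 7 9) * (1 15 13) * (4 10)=[0, 3, 2, 7, 10, 5, 6, 9, 8, 15, 4, 11, 12, 1, 14, 13]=(1 3 7 9 15 13)(4 10)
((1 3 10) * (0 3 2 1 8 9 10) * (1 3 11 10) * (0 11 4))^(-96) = ((0 4)(1 2 3 11 10 8 9))^(-96) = (1 3 10 9 2 11 8)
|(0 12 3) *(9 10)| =6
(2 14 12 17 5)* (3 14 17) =(2 17 5)(3 14 12) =[0, 1, 17, 14, 4, 2, 6, 7, 8, 9, 10, 11, 3, 13, 12, 15, 16, 5]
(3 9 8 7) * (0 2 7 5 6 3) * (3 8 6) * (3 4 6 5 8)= (0 2 7)(3 9 5 4 6)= [2, 1, 7, 9, 6, 4, 3, 0, 8, 5]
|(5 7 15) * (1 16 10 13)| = |(1 16 10 13)(5 7 15)| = 12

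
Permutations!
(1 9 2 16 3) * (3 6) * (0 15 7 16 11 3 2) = (0 15 7 16 6 2 11 3 1 9) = [15, 9, 11, 1, 4, 5, 2, 16, 8, 0, 10, 3, 12, 13, 14, 7, 6]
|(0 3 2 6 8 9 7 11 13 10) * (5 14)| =10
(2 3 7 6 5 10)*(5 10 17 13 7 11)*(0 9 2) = (0 9 2 3 11 5 17 13 7 6 10) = [9, 1, 3, 11, 4, 17, 10, 6, 8, 2, 0, 5, 12, 7, 14, 15, 16, 13]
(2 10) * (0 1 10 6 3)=(0 1 10 2 6 3)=[1, 10, 6, 0, 4, 5, 3, 7, 8, 9, 2]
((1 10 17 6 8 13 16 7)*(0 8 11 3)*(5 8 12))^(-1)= ((0 12 5 8 13 16 7 1 10 17 6 11 3))^(-1)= (0 3 11 6 17 10 1 7 16 13 8 5 12)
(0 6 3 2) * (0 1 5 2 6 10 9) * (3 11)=(0 10 9)(1 5 2)(3 6 11)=[10, 5, 1, 6, 4, 2, 11, 7, 8, 0, 9, 3]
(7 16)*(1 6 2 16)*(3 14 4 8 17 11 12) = (1 6 2 16 7)(3 14 4 8 17 11 12) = [0, 6, 16, 14, 8, 5, 2, 1, 17, 9, 10, 12, 3, 13, 4, 15, 7, 11]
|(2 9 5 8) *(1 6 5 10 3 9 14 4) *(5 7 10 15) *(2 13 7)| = 40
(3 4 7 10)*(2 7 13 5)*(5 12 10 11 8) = [0, 1, 7, 4, 13, 2, 6, 11, 5, 9, 3, 8, 10, 12] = (2 7 11 8 5)(3 4 13 12 10)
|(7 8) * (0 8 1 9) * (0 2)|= 6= |(0 8 7 1 9 2)|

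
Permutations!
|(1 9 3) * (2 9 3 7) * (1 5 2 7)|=|(1 3 5 2 9)|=5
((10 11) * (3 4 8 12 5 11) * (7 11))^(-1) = (3 10 11 7 5 12 8 4)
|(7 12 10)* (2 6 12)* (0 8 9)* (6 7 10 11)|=|(0 8 9)(2 7)(6 12 11)|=6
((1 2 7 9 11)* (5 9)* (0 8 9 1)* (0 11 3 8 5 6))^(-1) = (11)(0 6 7 2 1 5)(3 9 8)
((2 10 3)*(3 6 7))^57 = (2 6 3 10 7) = ((2 10 6 7 3))^57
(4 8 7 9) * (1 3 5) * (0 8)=[8, 3, 2, 5, 0, 1, 6, 9, 7, 4]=(0 8 7 9 4)(1 3 5)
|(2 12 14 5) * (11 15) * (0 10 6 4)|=|(0 10 6 4)(2 12 14 5)(11 15)|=4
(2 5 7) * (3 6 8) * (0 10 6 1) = [10, 0, 5, 1, 4, 7, 8, 2, 3, 9, 6] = (0 10 6 8 3 1)(2 5 7)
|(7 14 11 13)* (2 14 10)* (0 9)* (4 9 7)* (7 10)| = |(0 10 2 14 11 13 4 9)| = 8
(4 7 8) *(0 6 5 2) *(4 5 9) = (0 6 9 4 7 8 5 2) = [6, 1, 0, 3, 7, 2, 9, 8, 5, 4]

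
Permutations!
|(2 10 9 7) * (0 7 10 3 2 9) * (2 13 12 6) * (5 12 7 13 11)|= |(0 13 7 9 10)(2 3 11 5 12 6)|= 30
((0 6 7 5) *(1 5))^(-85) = ((0 6 7 1 5))^(-85) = (7)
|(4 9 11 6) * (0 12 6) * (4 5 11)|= 10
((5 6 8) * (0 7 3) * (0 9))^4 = ((0 7 3 9)(5 6 8))^4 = (9)(5 6 8)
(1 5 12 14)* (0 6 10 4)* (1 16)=(0 6 10 4)(1 5 12 14 16)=[6, 5, 2, 3, 0, 12, 10, 7, 8, 9, 4, 11, 14, 13, 16, 15, 1]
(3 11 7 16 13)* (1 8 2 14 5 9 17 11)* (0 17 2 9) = (0 17 11 7 16 13 3 1 8 9 2 14 5) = [17, 8, 14, 1, 4, 0, 6, 16, 9, 2, 10, 7, 12, 3, 5, 15, 13, 11]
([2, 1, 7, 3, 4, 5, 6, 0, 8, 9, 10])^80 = (10)(0 7 2)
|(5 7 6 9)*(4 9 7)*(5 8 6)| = 6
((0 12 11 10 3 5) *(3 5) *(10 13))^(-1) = ((0 12 11 13 10 5))^(-1) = (0 5 10 13 11 12)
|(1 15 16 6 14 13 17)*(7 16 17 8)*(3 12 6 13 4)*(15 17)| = |(1 17)(3 12 6 14 4)(7 16 13 8)| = 20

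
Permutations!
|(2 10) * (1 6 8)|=6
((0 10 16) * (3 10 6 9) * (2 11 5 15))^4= ((0 6 9 3 10 16)(2 11 5 15))^4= (0 10 9)(3 6 16)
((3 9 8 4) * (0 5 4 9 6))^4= ((0 5 4 3 6)(8 9))^4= (9)(0 6 3 4 5)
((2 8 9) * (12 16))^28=(16)(2 8 9)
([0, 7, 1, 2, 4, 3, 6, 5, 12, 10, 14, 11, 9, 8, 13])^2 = [0, 5, 7, 1, 4, 2, 6, 3, 9, 14, 13, 11, 10, 12, 8]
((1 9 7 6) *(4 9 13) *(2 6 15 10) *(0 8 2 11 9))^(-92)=((0 8 2 6 1 13 4)(7 15 10 11 9))^(-92)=(0 4 13 1 6 2 8)(7 11 15 9 10)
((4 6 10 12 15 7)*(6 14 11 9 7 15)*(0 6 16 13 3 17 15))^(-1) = (0 15 17 3 13 16 12 10 6)(4 7 9 11 14)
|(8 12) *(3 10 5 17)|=|(3 10 5 17)(8 12)|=4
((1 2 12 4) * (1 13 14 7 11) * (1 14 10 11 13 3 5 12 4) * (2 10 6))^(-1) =((1 10 11 14 7 13 6 2 4 3 5 12))^(-1) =(1 12 5 3 4 2 6 13 7 14 11 10)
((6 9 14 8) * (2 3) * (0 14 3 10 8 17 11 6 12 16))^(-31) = (0 9 12 11 10 14 3 16 6 8 17 2)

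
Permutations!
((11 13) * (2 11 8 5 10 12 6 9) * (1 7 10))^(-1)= (1 5 8 13 11 2 9 6 12 10 7)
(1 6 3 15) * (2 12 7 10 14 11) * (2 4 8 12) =(1 6 3 15)(4 8 12 7 10 14 11) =[0, 6, 2, 15, 8, 5, 3, 10, 12, 9, 14, 4, 7, 13, 11, 1]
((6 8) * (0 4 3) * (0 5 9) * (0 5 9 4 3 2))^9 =(0 5)(2 9)(3 4)(6 8)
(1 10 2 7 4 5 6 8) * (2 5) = [0, 10, 7, 3, 2, 6, 8, 4, 1, 9, 5] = (1 10 5 6 8)(2 7 4)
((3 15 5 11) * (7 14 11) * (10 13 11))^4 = (3 14)(5 13)(7 11)(10 15)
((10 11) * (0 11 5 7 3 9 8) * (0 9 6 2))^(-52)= (0 7)(2 5)(3 11)(6 10)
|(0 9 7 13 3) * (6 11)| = 10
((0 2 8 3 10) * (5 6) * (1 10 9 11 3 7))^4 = (0 1 8)(2 10 7)(3 9 11)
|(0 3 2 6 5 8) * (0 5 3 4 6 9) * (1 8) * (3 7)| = |(0 4 6 7 3 2 9)(1 8 5)| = 21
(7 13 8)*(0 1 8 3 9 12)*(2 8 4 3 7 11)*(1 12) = (0 12)(1 4 3 9)(2 8 11)(7 13) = [12, 4, 8, 9, 3, 5, 6, 13, 11, 1, 10, 2, 0, 7]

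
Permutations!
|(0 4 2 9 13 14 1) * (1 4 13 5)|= 8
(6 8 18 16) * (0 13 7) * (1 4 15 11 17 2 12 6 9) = [13, 4, 12, 3, 15, 5, 8, 0, 18, 1, 10, 17, 6, 7, 14, 11, 9, 2, 16] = (0 13 7)(1 4 15 11 17 2 12 6 8 18 16 9)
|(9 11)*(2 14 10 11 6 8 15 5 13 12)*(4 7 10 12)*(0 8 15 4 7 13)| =|(0 8 4 13 7 10 11 9 6 15 5)(2 14 12)| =33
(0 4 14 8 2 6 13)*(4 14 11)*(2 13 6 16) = [14, 1, 16, 3, 11, 5, 6, 7, 13, 9, 10, 4, 12, 0, 8, 15, 2] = (0 14 8 13)(2 16)(4 11)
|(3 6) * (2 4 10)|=6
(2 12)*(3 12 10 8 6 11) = (2 10 8 6 11 3 12) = [0, 1, 10, 12, 4, 5, 11, 7, 6, 9, 8, 3, 2]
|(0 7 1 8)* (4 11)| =|(0 7 1 8)(4 11)| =4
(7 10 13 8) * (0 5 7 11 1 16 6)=[5, 16, 2, 3, 4, 7, 0, 10, 11, 9, 13, 1, 12, 8, 14, 15, 6]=(0 5 7 10 13 8 11 1 16 6)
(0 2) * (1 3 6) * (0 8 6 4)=(0 2 8 6 1 3 4)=[2, 3, 8, 4, 0, 5, 1, 7, 6]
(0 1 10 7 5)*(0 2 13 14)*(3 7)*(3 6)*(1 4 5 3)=(0 4 5 2 13 14)(1 10 6)(3 7)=[4, 10, 13, 7, 5, 2, 1, 3, 8, 9, 6, 11, 12, 14, 0]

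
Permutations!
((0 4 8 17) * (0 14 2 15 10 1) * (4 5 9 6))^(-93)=(0 6 17 15)(1 9 8 2)(4 14 10 5)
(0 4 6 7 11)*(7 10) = (0 4 6 10 7 11) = [4, 1, 2, 3, 6, 5, 10, 11, 8, 9, 7, 0]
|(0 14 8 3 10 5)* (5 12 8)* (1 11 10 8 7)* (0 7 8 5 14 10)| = 9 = |(14)(0 10 12 8 3 5 7 1 11)|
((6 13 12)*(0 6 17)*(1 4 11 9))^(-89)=(0 6 13 12 17)(1 9 11 4)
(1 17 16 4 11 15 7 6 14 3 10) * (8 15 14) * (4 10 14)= (1 17 16 10)(3 14)(4 11)(6 8 15 7)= [0, 17, 2, 14, 11, 5, 8, 6, 15, 9, 1, 4, 12, 13, 3, 7, 10, 16]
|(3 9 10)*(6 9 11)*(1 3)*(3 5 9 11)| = 4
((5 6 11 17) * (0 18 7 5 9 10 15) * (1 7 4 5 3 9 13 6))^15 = ((0 18 4 5 1 7 3 9 10 15)(6 11 17 13))^15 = (0 7)(1 15)(3 18)(4 9)(5 10)(6 13 17 11)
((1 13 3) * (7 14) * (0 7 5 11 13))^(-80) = (14)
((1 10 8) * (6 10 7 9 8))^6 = ((1 7 9 8)(6 10))^6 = (10)(1 9)(7 8)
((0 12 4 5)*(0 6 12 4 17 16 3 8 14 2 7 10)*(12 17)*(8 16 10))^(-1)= ((0 4 5 6 17 10)(2 7 8 14)(3 16))^(-1)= (0 10 17 6 5 4)(2 14 8 7)(3 16)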